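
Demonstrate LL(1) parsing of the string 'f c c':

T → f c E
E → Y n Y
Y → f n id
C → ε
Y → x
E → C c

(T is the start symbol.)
Stack is shown with the top on the left.

Stack    Input    Action
------------------------
T $      f c c $  output T → f c E
f c E $  f c c $  match 'f'
c E $    c c $    match 'c'
E $      c $      output E → C c
C c $    c $      output C → ε
c $      c $      match 'c'
$        $        accept

The string is accepted.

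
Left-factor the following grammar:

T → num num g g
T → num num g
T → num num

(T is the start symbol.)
Left-factoring transforms A → αβ₁ | αβ₂ into A → αA' and A' → β₁ | β₂
(α is the longest common prefix among the alternatives). Repeat until
no nonterminal has two alternatives with a common prefix.

Round 1: T has alternatives sharing prefix 'num num'. Introduce T': T → num num T'
  Add: T' → g g
  Add: T' → g
  Add: T' → ε

Round 2: T' has alternatives sharing prefix 'g'. Introduce T'': T' → g T''
  Add: T'' → g
  Add: T'' → ε

No remaining common prefixes — done.

Resulting grammar:
T → num num T'
T' → g T''
T'' → g
T'' → ε
T' → ε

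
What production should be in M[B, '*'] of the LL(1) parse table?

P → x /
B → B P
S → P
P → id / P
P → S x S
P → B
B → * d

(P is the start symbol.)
To find M[B, '*'], we find productions for B where '*' is in the predict set (PREDICT(N → α) = (FIRST(α) \ {ε}) ∪ (FOLLOW(N) if α ⇒* ε)).

Relevant sets:
  FIRST(B) = { '*' }

B → B P: PREDICT = { '*' }
  '*' is in predict set, so this production goes in M[B, '*']
B → * d: PREDICT = { '*' }
  '*' is in predict set, so this production goes in M[B, '*']

M[B, '*'] = B → B P, B → * d  (a multiply-defined cell — the grammar is not LL(1))

Answer: B → B P, B → * d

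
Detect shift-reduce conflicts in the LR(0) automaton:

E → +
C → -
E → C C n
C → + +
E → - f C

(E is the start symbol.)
Yes — I1: [E → + .] vs [C → + . +]; I2: [C → - .] vs [E → - . f C]

A shift-reduce conflict occurs when an LR(0) state has both:
  - a complete (reduce) item [A → α .] (dot at the end), and
  - a shift item [B → β . c γ] (dot before a terminal).

Augment with E' → E and build the canonical LR(0) collection (I0 = CLOSURE({[E' → . E]}), then GOTO on every symbol after a dot until no new states appear). It has 12 states:
  I0: { [C → . + +], [C → . -], [E → . +], [E → . - f C], [E → . C C n], [E' → . E] }  — shift
  I1: { [C → + . +], [E → + .] }  — shift, reduce
  I2: { [C → - .], [E → - . f C] }  — shift, reduce
  I3: { [C → . + +], [C → . -], [E → C . C n] }  — shift
  I4: { [E' → E .] }  — accept
  I5: { [C → + . +] }  — shift
  I6: { [C → - .] }  — reduce
  I7: { [E → C C . n] }  — shift
  I8: { [E → C C n .] }  — reduce
  I9: { [C → + + .] }  — reduce
  I10: { [C → . + +], [C → . -], [E → - f . C] }  — shift
  I11: { [E → - f C .] }  — reduce

I1 contains reduce item [E → + .] and shift item [C → + . +] — shift-reduce conflict.
I2 contains reduce item [C → - .] and shift item [E → - . f C] — shift-reduce conflict.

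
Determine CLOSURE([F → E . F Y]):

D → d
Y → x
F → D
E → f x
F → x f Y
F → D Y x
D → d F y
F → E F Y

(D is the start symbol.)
Start with: [F → E . F Y]
  [F → E . F Y] has the dot before F: add [F → . D], [F → . x f Y], [F → . D Y x], [F → . E F Y]
  [F → . D] has the dot before D: add [D → . d], [D → . d F y]
  [F → . E F Y] has the dot before E: add [E → . f x]
No further items can be added.

CLOSURE = { [D → . d F y], [D → . d], [E → . f x], [F → . D Y x], [F → . D], [F → . E F Y], [F → . x f Y], [F → E . F Y] }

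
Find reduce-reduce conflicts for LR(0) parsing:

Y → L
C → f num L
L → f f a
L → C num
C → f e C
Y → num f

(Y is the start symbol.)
No reduce-reduce conflicts

Augment with Y' → Y and build the canonical LR(0) collection (I0 = CLOSURE({[Y' → . Y]}), then GOTO on every symbol after a dot until no new states appear). It has 15 states:
  I0: { [C → . f e C], [C → . f num L], [L → . C num], [L → . f f a], [Y → . L], [Y → . num f], [Y' → . Y] }  — shift
  I1: { [L → C . num] }  — shift
  I2: { [Y → L .] }  — reduce
  I3: { [Y' → Y .] }  — accept
  I4: { [C → f . e C], [C → f . num L], [L → f . f a] }  — shift
  I5: { [Y → num . f] }  — shift
  I6: { [Y → num f .] }  — reduce
  I7: { [C → . f e C], [C → . f num L], [C → f e . C] }  — shift
  I8: { [L → f f . a] }  — shift
  I9: { [C → . f e C], [C → . f num L], [C → f num . L], [L → . C num], [L → . f f a] }  — shift
  I10: { [C → f num L .] }  — reduce
  I11: { [L → f f a .] }  — reduce
  I12: { [C → f e C .] }  — reduce
  I13: { [C → f . e C], [C → f . num L] }  — shift
  I14: { [L → C num .] }  — reduce

No state contains more than one complete item.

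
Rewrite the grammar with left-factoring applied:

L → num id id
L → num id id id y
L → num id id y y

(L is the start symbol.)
L → num id id L'
L' → ε
L' → id y
L' → y y

Left-factoring transforms A → αβ₁ | αβ₂ into A → αA' and A' → β₁ | β₂
(α is the longest common prefix among the alternatives). Repeat until
no nonterminal has two alternatives with a common prefix.

Round 1: L has alternatives sharing prefix 'num id id'. Introduce L': L → num id id L'
  Add: L' → ε
  Add: L' → id y
  Add: L' → y y

No remaining common prefixes — done.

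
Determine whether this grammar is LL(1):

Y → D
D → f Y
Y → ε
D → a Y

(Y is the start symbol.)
Relevant sets:
  FIRST(D) = { 'a', 'f' }
  FOLLOW(Y) = { $ }

For Y:
  PREDICT(Y → D) = { 'a', 'f' }
  PREDICT(Y → ε) = { $ }
For D:
  PREDICT(D → f Y) = { 'f' }
  PREDICT(D → a Y) = { 'a' }

All predict sets are disjoint. The grammar IS LL(1).

Answer: Yes, the grammar is LL(1).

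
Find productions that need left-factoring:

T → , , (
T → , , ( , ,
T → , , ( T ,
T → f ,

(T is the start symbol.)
Left-factoring is needed when two productions for the same non-terminal
share a common prefix on the right-hand side.

Productions for T:
  T → , , (
  T → , , ( , ,
  T → , , ( T ,
  T → f ,

Found common prefix ', , (' in productions for T

Answer: Yes, T has productions with common prefix ', , ('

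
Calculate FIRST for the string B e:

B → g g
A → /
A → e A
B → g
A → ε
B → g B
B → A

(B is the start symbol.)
FIRST sets of the non-terminals involved (from the grammar, by fixed-point iteration):
  FIRST(B) = { '/', 'e', 'g', ε }

To compute FIRST(B e), process the symbols left to right:
Symbol B is a non-terminal. Add FIRST(B) \ {ε} = { '/', 'e', 'g' }
B is nullable (ε ∈ FIRST(B)), continue to the next symbol.
Symbol e is a terminal. Add 'e' and stop.
FIRST(B e) = { '/', 'e', 'g' }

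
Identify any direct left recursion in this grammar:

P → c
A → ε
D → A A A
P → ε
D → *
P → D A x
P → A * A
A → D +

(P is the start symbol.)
No direct left recursion

P → c: starts with c
A → ε: starts with ε
D → A A A: starts with A
P → ε: starts with ε
D → *: starts with '*'
P → D A x: starts with D
P → A * A: starts with A
A → D +: starts with D

No direct left recursion found.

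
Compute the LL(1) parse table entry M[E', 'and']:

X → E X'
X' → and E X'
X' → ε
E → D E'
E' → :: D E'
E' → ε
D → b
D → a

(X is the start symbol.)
E' → ε

To find M[E', 'and'], we find productions for E' where 'and' is in the predict set (PREDICT(N → α) = (FIRST(α) \ {ε}) ∪ (FOLLOW(N) if α ⇒* ε)).

Relevant sets:
  FOLLOW(E') = { $, 'and' }

E' → :: D E': PREDICT = { '::' }
E' → ε: PREDICT = { $, 'and' }
  'and' is in predict set, so this production goes in M[E', 'and']

M[E', 'and'] = E' → ε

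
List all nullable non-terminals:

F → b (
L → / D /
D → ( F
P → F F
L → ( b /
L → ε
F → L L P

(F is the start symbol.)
ε-productions: L → ε
So L is immediately nullable.
No further non-terminal can be added: every production for the remaining non-terminals contains a terminal or a non-nullable non-terminal.
Nullable = { 'L' }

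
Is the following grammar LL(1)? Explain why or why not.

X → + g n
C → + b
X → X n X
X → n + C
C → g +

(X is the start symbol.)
A grammar is LL(1) if for each non-terminal N with multiple productions, the predict sets of those productions are pairwise disjoint, where PREDICT(N → α) = (FIRST(α) \ {ε}) ∪ (FOLLOW(N) if α ⇒* ε).

Relevant sets:
  FIRST(X) = { '+', 'n' }

For X:
  PREDICT(X → '+' g n) = { '+' }
  PREDICT(X → X n X) = { '+', 'n' }
  PREDICT(X → n '+' C) = { 'n' }
For C:
  PREDICT(C → '+' b) = { '+' }
  PREDICT(C → g '+') = { 'g' }

Conflict found: Predict set conflict for X: { '+' }
The grammar is NOT LL(1).

Answer: No. Predict set conflict for X: { '+' }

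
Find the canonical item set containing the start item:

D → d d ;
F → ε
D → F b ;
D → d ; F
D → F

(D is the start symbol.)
First, augment the grammar with D' → D
I₀ = CLOSURE({ [D' → . D] }):
  [D' → . D] has the dot before D: add [D → . d d ;], [D → . F b ;], [D → . d ; F], [D → . F]
  [D → . F b ;] has the dot before F: add [F → .]
No further items can be added.

I₀ = { [D → . F b ;], [D → . F], [D → . d ; F], [D → . d d ;], [D' → . D], [F → .] }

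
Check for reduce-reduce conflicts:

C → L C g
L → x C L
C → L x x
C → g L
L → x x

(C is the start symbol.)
Yes — I11: [C → L x x .] vs [L → x x .]

Augment with C' → C and build the canonical LR(0) collection (I0 = CLOSURE({[C' → . C]}), then GOTO on every symbol after a dot until no new states appear). It has 13 states:
  I0: { [C → . L C g], [C → . L x x], [C → . g L], [C' → . C], [L → . x C L], [L → . x x] }  — shift
  I1: { [C' → C .] }  — accept
  I2: { [C → . L C g], [C → . L x x], [C → . g L], [C → L . C g], [C → L . x x], [L → . x C L], [L → . x x] }  — shift
  I3: { [C → g . L], [L → . x C L], [L → . x x] }  — shift
  I4: { [C → . L C g], [C → . L x x], [C → . g L], [L → . x C L], [L → . x x], [L → x . C L], [L → x . x] }  — shift
  I5: { [L → . x C L], [L → . x x], [L → x C . L] }  — shift
  I6: { [C → . L C g], [C → . L x x], [C → . g L], [L → . x C L], [L → . x x], [L → x . C L], [L → x . x], [L → x x .] }  — shift, reduce
  I7: { [L → x C L .] }  — reduce
  I8: { [C → g L .] }  — reduce
  I9: { [C → L C . g] }  — shift
  I10: { [C → . L C g], [C → . L x x], [C → . g L], [C → L x . x], [L → . x C L], [L → . x x], [L → x . C L], [L → x . x] }  — shift
  I11: { [C → . L C g], [C → . L x x], [C → . g L], [C → L x x .], [L → . x C L], [L → . x x], [L → x . C L], [L → x . x], [L → x x .] }  — shift, 2 reduces
  I12: { [C → L C g .] }  — reduce

I11 contains complete items [C → L x x .], [L → x x .] — reduce-reduce conflict.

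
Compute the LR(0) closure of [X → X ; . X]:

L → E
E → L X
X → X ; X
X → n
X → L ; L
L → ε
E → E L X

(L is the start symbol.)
To compute CLOSURE, for each item [A → α.Bβ] where B is a non-terminal, add [B → .γ] for all productions B → γ; repeat for the newly added items until nothing changes.

Start with: [X → X ; . X]
  [X → X ; . X] has the dot before X: add [X → . X ; X], [X → . n], [X → . L ; L]
  [X → . L ; L] has the dot before L: add [L → . E], [L → .]
  [L → . E] has the dot before E: add [E → . L X], [E → . E L X]
No further items can be added.

CLOSURE = { [E → . E L X], [E → . L X], [L → . E], [L → .], [X → . L ; L], [X → . X ; X], [X → . n], [X → X ; . X] }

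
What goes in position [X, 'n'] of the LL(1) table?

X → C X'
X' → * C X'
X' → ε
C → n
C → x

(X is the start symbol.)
X → C X'

To find M[X, 'n'], we find productions for X where 'n' is in the predict set (PREDICT(N → α) = (FIRST(α) \ {ε}) ∪ (FOLLOW(N) if α ⇒* ε)).

Relevant sets:
  FIRST(C) = { 'n', 'x' }

X → C X': PREDICT = { 'n', 'x' }
  'n' is in predict set, so this production goes in M[X, 'n']

M[X, 'n'] = X → C X'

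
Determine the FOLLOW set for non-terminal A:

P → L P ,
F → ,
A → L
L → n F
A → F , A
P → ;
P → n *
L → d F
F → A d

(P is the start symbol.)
{ 'd' }

In A → F , A: A is at the end; this adds FOLLOW(A) to itself — nothing new
In F → A d: A is followed by d, add FIRST(d) \ {ε} = { 'd' }

Taking the union: FOLLOW(A) = { 'd' }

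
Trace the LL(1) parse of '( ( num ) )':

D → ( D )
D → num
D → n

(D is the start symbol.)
LL(1) parsing maintains a stack (initially the start symbol over $) and the input. At each step: if the stack top is a terminal, match it against the current input token; if it is a non-terminal N, replace it with the RHS of M[N, lookahead] (the unique production whose predict set contains the lookahead).

Stack is shown with the top on the left.

Stack      Input          Action
--------------------------------
D $        ( ( num ) ) $  output D → ( D )
( D ) $    ( ( num ) ) $  match '('
D ) $      ( num ) ) $    output D → ( D )
( D ) ) $  ( num ) ) $    match '('
D ) ) $    num ) ) $      output D → num
num ) ) $  num ) ) $      match 'num'
) ) $      ) ) $          match ')'
) $        ) $            match ')'
$          $              accept

The string is accepted.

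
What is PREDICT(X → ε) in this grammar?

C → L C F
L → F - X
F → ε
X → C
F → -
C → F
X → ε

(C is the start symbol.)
PREDICT(X → ε) = (FIRST(RHS) \ {ε}) ∪ (FOLLOW(X) if ε ∈ FIRST(RHS), i.e. RHS ⇒* ε)
The right-hand side is ε (FIRST(ε) = { ε }), so the predict set is FOLLOW(X) = { $, '-' }
PREDICT(X → ε) = { $, '-' }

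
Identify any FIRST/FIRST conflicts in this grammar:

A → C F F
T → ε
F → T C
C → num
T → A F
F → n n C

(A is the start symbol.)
No FIRST/FIRST conflicts.

A FIRST/FIRST conflict occurs when two productions N → α and N → β for the same non-terminal have FIRST(α) ∩ FIRST(β) ≠ ∅ (with ε ∈ FIRST of a nullable right-hand side, so two nullable alternatives also conflict).

FIRST sets of the non-terminals at (or reachable through a nullable prefix from) the front of some alternative:
  FIRST(A) = { 'num' }
  FIRST(T) = { 'num', ε }
  FIRST(C) = { 'num' }

Productions for T:
  T → ε: FIRST = { ε }
  T → A F: FIRST = { 'num' }
Productions for F:
  F → T C: FIRST = { 'num' }
  F → n n C: FIRST = { 'n' }
A, C have only one production, so no FIRST/FIRST conflict is possible there.

All alternatives of each non-terminal have pairwise disjoint FIRST sets.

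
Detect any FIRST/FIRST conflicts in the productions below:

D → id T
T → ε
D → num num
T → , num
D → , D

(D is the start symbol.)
No FIRST/FIRST conflicts.

Productions for D:
  D → id T: FIRST = { 'id' }
  D → num num: FIRST = { 'num' }
  D → , D: FIRST = { ',' }
Productions for T:
  T → ε: FIRST = { ε }
  T → , num: FIRST = { ',' }

All alternatives of each non-terminal have pairwise disjoint FIRST sets.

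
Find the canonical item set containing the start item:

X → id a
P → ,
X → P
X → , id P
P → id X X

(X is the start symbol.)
{ [P → . ,], [P → . id X X], [X → . , id P], [X → . P], [X → . id a], [X' → . X] }

First, augment the grammar with X' → X
I₀ = CLOSURE({ [X' → . X] }):
  [X' → . X] has the dot before X: add [X → . id a], [X → . P], [X → . , id P]
  [X → . P] has the dot before P: add [P → . ,], [P → . id X X]
No further items can be added.

I₀ = { [P → . ,], [P → . id X X], [X → . , id P], [X → . P], [X → . id a], [X' → . X] }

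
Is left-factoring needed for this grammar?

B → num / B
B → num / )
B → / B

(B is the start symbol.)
Left-factoring is needed when two productions for the same non-terminal
share a common prefix on the right-hand side.

Productions for B:
  B → num / B
  B → num / )
  B → / B

Found common prefix 'num /' in productions for B

Answer: Yes, B has productions with common prefix 'num /'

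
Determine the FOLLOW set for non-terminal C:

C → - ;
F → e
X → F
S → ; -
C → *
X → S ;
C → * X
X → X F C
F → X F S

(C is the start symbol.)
{ $, ';', 'e' }

To compute FOLLOW(C), find every occurrence of C on a right-hand side N → α C β: add FIRST(β) \ {ε}, and if β is empty or nullable also add FOLLOW(N). Iterate to a fixed point.

C is the start symbol, so $ ∈ FOLLOW(C).
In X → X F C: C is at the end, add FOLLOW(X)

The FOLLOW sets referred to above (computed the same way, to a fixed point):
  FOLLOW(X) = { $, ';', 'e' }

Taking the union: FOLLOW(C) = { $, ';', 'e' }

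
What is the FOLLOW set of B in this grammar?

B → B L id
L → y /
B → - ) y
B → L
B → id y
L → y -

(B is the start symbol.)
To compute FOLLOW(B), find every occurrence of B on a right-hand side N → α B β: add FIRST(β) \ {ε}, and if β is empty or nullable also add FOLLOW(N). Iterate to a fixed point.

B is the start symbol, so $ ∈ FOLLOW(B).
In B → B L id: B is followed by L id, add FIRST(L id) \ {ε} = { 'y' }

Taking the union: FOLLOW(B) = { $, 'y' }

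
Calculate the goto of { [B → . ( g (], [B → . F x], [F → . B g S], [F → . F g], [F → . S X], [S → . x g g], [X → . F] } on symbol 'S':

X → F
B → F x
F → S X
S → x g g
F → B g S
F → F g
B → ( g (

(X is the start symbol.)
GOTO(I, 'S') = CLOSURE({ [A → αX.β] : [A → α.Xβ] ∈ I, X = 'S' })

Items with dot before 'S', with the dot advanced:
  [F → . S X] → [F → S . X]
Closure of the advanced items:
  [F → S . X] has the dot before X: add [X → . F]
  [X → . F] has the dot before F: add [F → . S X], [F → . B g S], [F → . F g]
  [F → . S X] has the dot before S: add [S → . x g g]
  [F → . B g S] has the dot before B: add [B → . F x], [B → . ( g (]

GOTO = { [B → . ( g (], [B → . F x], [F → . B g S], [F → . F g], [F → . S X], [F → S . X], [S → . x g g], [X → . F] }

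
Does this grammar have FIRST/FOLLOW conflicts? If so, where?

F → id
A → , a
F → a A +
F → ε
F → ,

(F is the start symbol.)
A FIRST/FOLLOW conflict occurs when a non-terminal N has a nullable alternative N → β (β ⇒* ε) and another alternative N → α with FIRST(α) ∩ FOLLOW(N) ≠ ∅: on such a lookahead the parser cannot decide between expanding α and letting N vanish via β.

Nullable non-terminals: F.

F: nullable alternative(s) F → ε; FOLLOW(F) = { $ }
  F → id: FIRST \ {ε} = { 'id' } — disjoint from FOLLOW(F)
  F → a A +: FIRST \ {ε} = { 'a' } — disjoint from FOLLOW(F)
  F → ε: FIRST \ {ε} = { } — this is the only nullable alternative, skip
  F → ,: FIRST \ {ε} = { ',' } — disjoint from FOLLOW(F)

A has no nullable alternative, so no FIRST/FOLLOW check is needed there.

No FIRST/FOLLOW conflicts found.

Answer: No FIRST/FOLLOW conflicts.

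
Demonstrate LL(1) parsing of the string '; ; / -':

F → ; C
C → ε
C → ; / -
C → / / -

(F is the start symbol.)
Stack is shown with the top on the left.

Stack    Input      Action
--------------------------
F $      ; ; / - $  output F → ; C
; C $    ; ; / - $  match ';'
C $      ; / - $    output C → ; / -
; / - $  ; / - $    match ';'
/ - $    / - $      match '/'
- $      - $        match '-'
$        $          accept

The string is accepted.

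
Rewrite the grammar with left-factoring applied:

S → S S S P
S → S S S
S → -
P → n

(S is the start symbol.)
Left-factoring transforms A → αβ₁ | αβ₂ into A → αA' and A' → β₁ | β₂
(α is the longest common prefix among the alternatives). Repeat until
no nonterminal has two alternatives with a common prefix.

Round 1: S has alternatives sharing prefix 'S S S'. Introduce S': S → S S S S'
  Add: S' → P
  Add: S' → ε

No remaining common prefixes — done.

Resulting grammar:
S → S S S S'
S' → P
S' → ε
S → -
P → n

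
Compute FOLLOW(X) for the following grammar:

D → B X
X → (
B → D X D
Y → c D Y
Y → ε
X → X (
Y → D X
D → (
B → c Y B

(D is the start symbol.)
{ $, '(', 'c' }

To compute FOLLOW(X), find every occurrence of X on a right-hand side N → α X β: add FIRST(β) \ {ε}, and if β is empty or nullable also add FOLLOW(N). Iterate to a fixed point.

In D → B X: X is at the end, add FOLLOW(D)
In B → D X D: X is followed by D, add FIRST(D) \ {ε} = { '(', 'c' }
In X → X (: X is followed by '(', add FIRST('(') \ {ε} = { '(' }
In Y → D X: X is at the end, add FOLLOW(Y)

The FOLLOW sets referred to above (computed the same way, to a fixed point):
  FOLLOW(D) = { $, '(', 'c' }
  FOLLOW(Y) = { '(', 'c' }

Taking the union: FOLLOW(X) = { $, '(', 'c' }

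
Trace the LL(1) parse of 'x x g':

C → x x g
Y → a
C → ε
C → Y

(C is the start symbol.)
Stack is shown with the top on the left.

Stack    Input    Action
------------------------
C $      x x g $  output C → x x g
x x g $  x x g $  match 'x'
x g $    x g $    match 'x'
g $      g $      match 'g'
$        $        accept

The string is accepted.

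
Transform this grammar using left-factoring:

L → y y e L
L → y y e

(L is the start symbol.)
L → y y e L'
L' → L
L' → ε

Left-factoring transforms A → αβ₁ | αβ₂ into A → αA' and A' → β₁ | β₂
(α is the longest common prefix among the alternatives). Repeat until
no nonterminal has two alternatives with a common prefix.

Round 1: L has alternatives sharing prefix 'y y e'. Introduce L': L → y y e L'
  Add: L' → L
  Add: L' → ε

No remaining common prefixes — done.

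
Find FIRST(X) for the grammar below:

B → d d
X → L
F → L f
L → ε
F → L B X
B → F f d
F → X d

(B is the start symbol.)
To compute FIRST(X), examine every production with X on the left-hand side, reading each right-hand side left to right until a non-nullable symbol is reached.

FIRST sets of the other non-terminals involved (by the same procedure, iterated to a fixed point):
  FIRST(L) = { ε }

From X → L:
  - L is a non-terminal: add FIRST(L) \ {ε} = { }
    L is nullable and nothing follows, so the whole right-hand side can vanish: ε ∈ FIRST(X)

Collecting: FIRST(X) = { ε }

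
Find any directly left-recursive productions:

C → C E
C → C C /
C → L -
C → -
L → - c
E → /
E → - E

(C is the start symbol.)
Yes, C is left-recursive

Direct left recursion occurs when N → N α for some non-terminal N (the right-hand side begins with the left-hand side itself).

C → C E: LEFT RECURSIVE (starts with C)
C → C C /: LEFT RECURSIVE (starts with C)
C → L -: starts with L
C → -: starts with '-'
L → - c: starts with '-'
E → /: starts with '/'
E → - E: starts with '-'

The grammar has direct left recursion on: C.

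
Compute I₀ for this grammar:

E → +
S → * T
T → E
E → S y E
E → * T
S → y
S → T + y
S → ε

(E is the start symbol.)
{ [E → . * T], [E → . +], [E → . S y E], [E' → . E], [S → . * T], [S → . T + y], [S → . y], [S → .], [T → . E] }

First, augment the grammar with E' → E
I₀ = CLOSURE({ [E' → . E] }):
  [E' → . E] has the dot before E: add [E → . +], [E → . S y E], [E → . * T]
  [E → . S y E] has the dot before S: add [S → . * T], [S → . y], [S → . T + y], [S → .]
  [S → . T + y] has the dot before T: add [T → . E]
No further items can be added.

I₀ = { [E → . * T], [E → . +], [E → . S y E], [E' → . E], [S → . * T], [S → . T + y], [S → . y], [S → .], [T → . E] }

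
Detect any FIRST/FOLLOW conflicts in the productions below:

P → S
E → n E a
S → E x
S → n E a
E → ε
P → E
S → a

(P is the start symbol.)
A FIRST/FOLLOW conflict occurs when a non-terminal N has a nullable alternative N → β (β ⇒* ε) and another alternative N → α with FIRST(α) ∩ FOLLOW(N) ≠ ∅: on such a lookahead the parser cannot decide between expanding α and letting N vanish via β.

Nullable non-terminals: E, P.
FIRST sets used below: FIRST(S) = { 'a', 'n', 'x' }, FIRST(E) = { 'n', ε }

E: nullable alternative(s) E → ε; FOLLOW(E) = { $, 'a', 'x' }
  E → n E a: FIRST \ {ε} = { 'n' } — disjoint from FOLLOW(E)
  E → ε: FIRST \ {ε} = { } — this is the only nullable alternative, skip

P: nullable alternative(s) P → E; FOLLOW(P) = { $ }
  P → S: FIRST \ {ε} = { 'a', 'n', 'x' } — disjoint from FOLLOW(P)
  P → E: FIRST \ {ε} = { 'n' } — this is the only nullable alternative, skip

S has no nullable alternative, so no FIRST/FOLLOW check is needed there.

No FIRST/FOLLOW conflicts found.

Answer: No FIRST/FOLLOW conflicts.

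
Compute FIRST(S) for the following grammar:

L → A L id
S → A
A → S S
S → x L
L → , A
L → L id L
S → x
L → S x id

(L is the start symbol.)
To compute FIRST(S), examine every production with S on the left-hand side, reading each right-hand side left to right until a non-nullable symbol is reached.

FIRST sets of the other non-terminals involved (by the same procedure, iterated to a fixed point):
  FIRST(A) = { 'x' }

From S → A:
  - A is a non-terminal: add FIRST(A) \ {ε} = { 'x' }
    A is not nullable, so stop
From S → x L:
  - x is a terminal: add 'x' and stop
From S → x:
  - x is a terminal: add 'x' and stop

Collecting: FIRST(S) = { 'x' }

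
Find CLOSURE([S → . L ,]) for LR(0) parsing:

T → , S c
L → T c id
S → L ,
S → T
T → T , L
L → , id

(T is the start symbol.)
To compute CLOSURE, for each item [A → α.Bβ] where B is a non-terminal, add [B → .γ] for all productions B → γ; repeat for the newly added items until nothing changes.

Start with: [S → . L ,]
  [S → . L ,] has the dot before L: add [L → . T c id], [L → . , id]
  [L → . T c id] has the dot before T: add [T → . , S c], [T → . T , L]
No further items can be added.

CLOSURE = { [L → . , id], [L → . T c id], [S → . L ,], [T → . , S c], [T → . T , L] }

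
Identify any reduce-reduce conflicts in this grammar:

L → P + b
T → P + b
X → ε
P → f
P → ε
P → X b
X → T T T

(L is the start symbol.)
Yes — I0: [P → .] vs [X → .]; I3: [P → .] vs [X → .]; I8: [P → .] vs [X → .]; I9: [P → .] vs [X → .]; I13: [L → P + b .] vs [T → P + b .]

Augment with L' → L and build the canonical LR(0) collection (I0 = CLOSURE({[L' → . L]}), then GOTO on every symbol after a dot until no new states appear). It has 14 states:
  I0: { [L → . P + b], [L' → . L], [P → . X b], [P → . f], [P → .], [T → . P + b], [X → . T T T], [X → .] }  — shift, 2 reduces
  I1: { [L' → L .] }  — accept
  I2: { [L → P . + b], [T → P . + b] }  — shift
  I3: { [P → . X b], [P → . f], [P → .], [T → . P + b], [X → . T T T], [X → .], [X → T . T T] }  — shift, 2 reduces
  I4: { [P → X . b] }  — shift
  I5: { [P → f .] }  — reduce
  I6: { [P → X b .] }  — reduce
  I7: { [T → P . + b] }  — shift
  I8: { [P → . X b], [P → . f], [P → .], [T → . P + b], [X → . T T T], [X → .], [X → T . T T], [X → T T . T] }  — shift, 2 reduces
  I9: { [P → . X b], [P → . f], [P → .], [T → . P + b], [X → . T T T], [X → .], [X → T . T T], [X → T T . T], [X → T T T .] }  — shift, 3 reduces
  I10: { [T → P + . b] }  — shift
  I11: { [T → P + b .] }  — reduce
  I12: { [L → P + . b], [T → P + . b] }  — shift
  I13: { [L → P + b .], [T → P + b .] }  — 2 reduces

I0 contains complete items [P → .], [X → .] — reduce-reduce conflict.
I3 contains complete items [P → .], [X → .] — reduce-reduce conflict.
I8 contains complete items [P → .], [X → .] — reduce-reduce conflict.
I9 contains complete items [P → .], [X → .], [X → T T T .] — reduce-reduce conflict.
I13 contains complete items [L → P + b .], [T → P + b .] — reduce-reduce conflict.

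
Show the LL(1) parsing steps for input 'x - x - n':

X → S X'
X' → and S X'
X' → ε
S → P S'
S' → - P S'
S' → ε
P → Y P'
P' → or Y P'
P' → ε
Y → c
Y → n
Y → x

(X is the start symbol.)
LL(1) parsing maintains a stack (initially the start symbol over $) and the input. At each step: if the stack top is a terminal, match it against the current input token; if it is a non-terminal N, replace it with the RHS of M[N, lookahead] (the unique production whose predict set contains the lookahead).

Stack is shown with the top on the left.

Stack         Input        Action
---------------------------------
X $           x - x - n $  output X → S X'
S X' $        x - x - n $  output S → P S'
P S' X' $     x - x - n $  output P → Y P'
Y P' S' X' $  x - x - n $  output Y → x
x P' S' X' $  x - x - n $  match 'x'
P' S' X' $    - x - n $    output P' → ε
S' X' $       - x - n $    output S' → - P S'
- P S' X' $   - x - n $    match '-'
P S' X' $     x - n $      output P → Y P'
Y P' S' X' $  x - n $      output Y → x
x P' S' X' $  x - n $      match 'x'
P' S' X' $    - n $        output P' → ε
S' X' $       - n $        output S' → - P S'
- P S' X' $   - n $        match '-'
P S' X' $     n $          output P → Y P'
Y P' S' X' $  n $          output Y → n
n P' S' X' $  n $          match 'n'
P' S' X' $    $            output P' → ε
S' X' $       $            output S' → ε
X' $          $            output X' → ε
$             $            accept

The string is accepted.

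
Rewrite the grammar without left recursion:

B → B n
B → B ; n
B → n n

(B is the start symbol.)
B is directly left-recursive. The standard transformation for
  A → A α₁ | ... | A α_m | β₁ | ... | β_n
is
  A  → β₁ A' | ... | β_n A'
  A' → α₁ A' | ... | α_m A' | ε

B → n n becomes B → n n B'
B → B n becomes B' → n B'
B → B ; n becomes B' → ; n B'
Add B' → ε

Resulting grammar:
B → n n B'
B' → n B'
B' → ; n B'
B' → ε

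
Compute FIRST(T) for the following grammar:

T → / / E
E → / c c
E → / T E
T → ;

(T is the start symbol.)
{ '/', ';' }

To compute FIRST(T), examine every production with T on the left-hand side, reading each right-hand side left to right until a non-nullable symbol is reached.

From T → / / E:
  - '/' is a terminal: add '/' and stop
From T → ;:
  - ';' is a terminal: add ';' and stop

Collecting: FIRST(T) = { '/', ';' }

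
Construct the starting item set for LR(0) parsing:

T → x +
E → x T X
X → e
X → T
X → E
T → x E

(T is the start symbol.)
{ [T → . x +], [T → . x E], [T' → . T] }

First, augment the grammar with T' → T
I₀ = CLOSURE({ [T' → . T] }):
  [T' → . T] has the dot before T: add [T → . x +], [T → . x E]
No further items can be added.

I₀ = { [T → . x +], [T → . x E], [T' → . T] }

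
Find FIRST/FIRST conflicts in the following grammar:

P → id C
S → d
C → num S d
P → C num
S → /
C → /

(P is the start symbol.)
No FIRST/FIRST conflicts.

A FIRST/FIRST conflict occurs when two productions N → α and N → β for the same non-terminal have FIRST(α) ∩ FIRST(β) ≠ ∅ (with ε ∈ FIRST of a nullable right-hand side, so two nullable alternatives also conflict).

FIRST sets of the non-terminals at (or reachable through a nullable prefix from) the front of some alternative:
  FIRST(C) = { '/', 'num' }

Productions for P:
  P → id C: FIRST = { 'id' }
  P → C num: FIRST = { '/', 'num' }
Productions for S:
  S → d: FIRST = { 'd' }
  S → /: FIRST = { '/' }
Productions for C:
  C → num S d: FIRST = { 'num' }
  C → /: FIRST = { '/' }

All alternatives of each non-terminal have pairwise disjoint FIRST sets.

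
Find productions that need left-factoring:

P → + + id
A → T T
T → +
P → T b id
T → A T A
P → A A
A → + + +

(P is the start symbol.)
No, left-factoring is not needed

Left-factoring is needed when two productions for the same non-terminal
share a common prefix on the right-hand side.

Productions for P:
  P → + + id
  P → T b id
  P → A A
Productions for A:
  A → T T
  A → + + +
Productions for T:
  T → +
  T → A T A

No common prefixes found.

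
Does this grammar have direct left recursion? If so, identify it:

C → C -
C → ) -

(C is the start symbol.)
Yes, C is left-recursive

C → C -: LEFT RECURSIVE (starts with C)
C → ) -: starts with ')'

The grammar has direct left recursion on: C.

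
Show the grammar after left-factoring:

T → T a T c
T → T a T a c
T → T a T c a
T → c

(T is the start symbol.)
Left-factoring transforms A → αβ₁ | αβ₂ into A → αA' and A' → β₁ | β₂
(α is the longest common prefix among the alternatives). Repeat until
no nonterminal has two alternatives with a common prefix.

Round 1: T has alternatives sharing prefix 'T a T'. Introduce T': T → T a T T'
  Add: T' → c
  Add: T' → a c
  Add: T' → c a

Round 2: T' has alternatives sharing prefix 'c'. Introduce T'': T' → c T''
  Add: T'' → ε
  Add: T'' → a

No remaining common prefixes — done.

Resulting grammar:
T → T a T T'
T' → c T''
T'' → ε
T'' → a
T' → a c
T → c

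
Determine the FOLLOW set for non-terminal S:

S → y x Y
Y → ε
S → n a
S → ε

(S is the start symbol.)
{ $ }

S is the start symbol, so $ ∈ FOLLOW(S).
S does not occur on any right-hand side.

Taking the union: FOLLOW(S) = { $ }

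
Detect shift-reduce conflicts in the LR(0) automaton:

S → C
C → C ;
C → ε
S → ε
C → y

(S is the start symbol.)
A shift-reduce conflict occurs when an LR(0) state has both:
  - a complete (reduce) item [A → α .] (dot at the end), and
  - a shift item [B → β . c γ] (dot before a terminal).

Augment with S' → S and build the canonical LR(0) collection (I0 = CLOSURE({[S' → . S]}), then GOTO on every symbol after a dot until no new states appear). It has 5 states:
  I0: { [C → . C ;], [C → . y], [C → .], [S → . C], [S → .], [S' → . S] }  — shift, 2 reduces
  I1: { [C → C . ;], [S → C .] }  — shift, reduce
  I2: { [S' → S .] }  — accept
  I3: { [C → y .] }  — reduce
  I4: { [C → C ; .] }  — reduce

I0 contains reduce items [C → .], [S → .] and shift item [C → . y] — shift-reduce conflict.
I1 contains reduce item [S → C .] and shift item [C → C . ;] — shift-reduce conflict.

Answer: Yes — I0: [C → .] vs [C → . y]; I1: [S → C .] vs [C → C . ;]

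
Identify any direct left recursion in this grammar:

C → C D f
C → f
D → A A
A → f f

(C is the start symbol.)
Yes, C is left-recursive

Direct left recursion occurs when N → N α for some non-terminal N (the right-hand side begins with the left-hand side itself).

C → C D f: LEFT RECURSIVE (starts with C)
C → f: starts with f
D → A A: starts with A
A → f f: starts with f

The grammar has direct left recursion on: C.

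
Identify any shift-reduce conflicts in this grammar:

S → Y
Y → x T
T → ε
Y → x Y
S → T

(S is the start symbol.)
Yes — I0: [T → .] vs [Y → . x T]; I4: [T → .] vs [Y → . x T]

A shift-reduce conflict occurs when an LR(0) state has both:
  - a complete (reduce) item [A → α .] (dot at the end), and
  - a shift item [B → β . c γ] (dot before a terminal).

Augment with S' → S and build the canonical LR(0) collection (I0 = CLOSURE({[S' → . S]}), then GOTO on every symbol after a dot until no new states appear). It has 7 states:
  I0: { [S → . T], [S → . Y], [S' → . S], [T → .], [Y → . x T], [Y → . x Y] }  — shift, reduce
  I1: { [S' → S .] }  — accept
  I2: { [S → T .] }  — reduce
  I3: { [S → Y .] }  — reduce
  I4: { [T → .], [Y → . x T], [Y → . x Y], [Y → x . T], [Y → x . Y] }  — shift, reduce
  I5: { [Y → x T .] }  — reduce
  I6: { [Y → x Y .] }  — reduce

I0 contains reduce item [T → .] and shift items [Y → . x T], [Y → . x Y] — shift-reduce conflict.
I4 contains reduce item [T → .] and shift items [Y → . x T], [Y → . x Y] — shift-reduce conflict.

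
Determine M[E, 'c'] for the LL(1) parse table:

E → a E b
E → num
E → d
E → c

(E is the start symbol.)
E → c

To find M[E, 'c'], we find productions for E where 'c' is in the predict set (PREDICT(N → α) = (FIRST(α) \ {ε}) ∪ (FOLLOW(N) if α ⇒* ε)).

E → a E b: PREDICT = { 'a' }
E → num: PREDICT = { 'num' }
E → d: PREDICT = { 'd' }
E → c: PREDICT = { 'c' }
  'c' is in predict set, so this production goes in M[E, 'c']

M[E, 'c'] = E → c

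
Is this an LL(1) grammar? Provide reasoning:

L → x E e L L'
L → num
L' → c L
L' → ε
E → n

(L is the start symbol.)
No. Predict set conflict for L': { 'c' }

A grammar is LL(1) if for each non-terminal N with multiple productions, the predict sets of those productions are pairwise disjoint, where PREDICT(N → α) = (FIRST(α) \ {ε}) ∪ (FOLLOW(N) if α ⇒* ε).

Relevant sets:
  FOLLOW(L') = { $, 'c' }

For L:
  PREDICT(L → x E e L L') = { 'x' }
  PREDICT(L → num) = { 'num' }
For L':
  PREDICT(L' → c L) = { 'c' }
  PREDICT(L' → ε) = { $, 'c' }
E has a single production, so nothing to check there.

Conflict found: Predict set conflict for L': { 'c' }
The grammar is NOT LL(1).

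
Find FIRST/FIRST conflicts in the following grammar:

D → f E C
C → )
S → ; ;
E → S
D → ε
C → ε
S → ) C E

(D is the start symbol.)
No FIRST/FIRST conflicts.

A FIRST/FIRST conflict occurs when two productions N → α and N → β for the same non-terminal have FIRST(α) ∩ FIRST(β) ≠ ∅ (with ε ∈ FIRST of a nullable right-hand side, so two nullable alternatives also conflict).

Productions for D:
  D → f E C: FIRST = { 'f' }
  D → ε: FIRST = { ε }
Productions for C:
  C → ): FIRST = { ')' }
  C → ε: FIRST = { ε }
Productions for S:
  S → ; ;: FIRST = { ';' }
  S → ) C E: FIRST = { ')' }
E has only one production, so no FIRST/FIRST conflict is possible there.

All alternatives of each non-terminal have pairwise disjoint FIRST sets.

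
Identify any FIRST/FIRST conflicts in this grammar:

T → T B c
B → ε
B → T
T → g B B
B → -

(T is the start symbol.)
Yes. T → T B c / T → g B B on { 'g' }

A FIRST/FIRST conflict occurs when two productions N → α and N → β for the same non-terminal have FIRST(α) ∩ FIRST(β) ≠ ∅ (with ε ∈ FIRST of a nullable right-hand side, so two nullable alternatives also conflict).

FIRST sets of the non-terminals at (or reachable through a nullable prefix from) the front of some alternative:
  FIRST(T) = { 'g' }

Productions for T:
  T → T B c: FIRST = { 'g' }
  T → g B B: FIRST = { 'g' }
Productions for B:
  B → ε: FIRST = { ε }
  B → T: FIRST = { 'g' }
  B → -: FIRST = { '-' }

Conflict for T: T → T B c and T → g B B
  Overlap: { 'g' }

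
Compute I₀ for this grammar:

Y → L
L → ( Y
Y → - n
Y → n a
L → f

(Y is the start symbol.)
First, augment the grammar with Y' → Y
I₀ = CLOSURE({ [Y' → . Y] }):
  [Y' → . Y] has the dot before Y: add [Y → . L], [Y → . - n], [Y → . n a]
  [Y → . L] has the dot before L: add [L → . ( Y], [L → . f]
No further items can be added.

I₀ = { [L → . ( Y], [L → . f], [Y → . - n], [Y → . L], [Y → . n a], [Y' → . Y] }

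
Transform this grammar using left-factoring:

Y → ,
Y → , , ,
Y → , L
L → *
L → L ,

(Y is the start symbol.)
Y → , Y'
Y' → ε
Y' → , ,
Y' → L
L → *
L → L ,

Left-factoring transforms A → αβ₁ | αβ₂ into A → αA' and A' → β₁ | β₂
(α is the longest common prefix among the alternatives). Repeat until
no nonterminal has two alternatives with a common prefix.

Round 1: Y has alternatives sharing prefix ','. Introduce Y': Y → , Y'
  Add: Y' → ε
  Add: Y' → , ,
  Add: Y' → L

No remaining common prefixes — done.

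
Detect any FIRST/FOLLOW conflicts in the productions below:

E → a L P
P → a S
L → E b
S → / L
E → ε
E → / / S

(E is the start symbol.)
No FIRST/FOLLOW conflicts.

A FIRST/FOLLOW conflict occurs when a non-terminal N has a nullable alternative N → β (β ⇒* ε) and another alternative N → α with FIRST(α) ∩ FOLLOW(N) ≠ ∅: on such a lookahead the parser cannot decide between expanding α and letting N vanish via β.

Nullable non-terminals: E.

E: nullable alternative(s) E → ε; FOLLOW(E) = { $, 'b' }
  E → a L P: FIRST \ {ε} = { 'a' } — disjoint from FOLLOW(E)
  E → ε: FIRST \ {ε} = { } — this is the only nullable alternative, skip
  E → / / S: FIRST \ {ε} = { '/' } — disjoint from FOLLOW(E)

L, P, S have no nullable alternative, so no FIRST/FOLLOW check is needed there.

No FIRST/FOLLOW conflicts found.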